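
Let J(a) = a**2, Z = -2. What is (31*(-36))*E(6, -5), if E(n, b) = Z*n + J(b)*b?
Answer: 152892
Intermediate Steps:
E(n, b) = b**3 - 2*n (E(n, b) = -2*n + b**2*b = -2*n + b**3 = b**3 - 2*n)
(31*(-36))*E(6, -5) = (31*(-36))*((-5)**3 - 2*6) = -1116*(-125 - 12) = -1116*(-137) = 152892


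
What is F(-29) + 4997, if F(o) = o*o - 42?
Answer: 5796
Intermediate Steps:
F(o) = -42 + o² (F(o) = o² - 42 = -42 + o²)
F(-29) + 4997 = (-42 + (-29)²) + 4997 = (-42 + 841) + 4997 = 799 + 4997 = 5796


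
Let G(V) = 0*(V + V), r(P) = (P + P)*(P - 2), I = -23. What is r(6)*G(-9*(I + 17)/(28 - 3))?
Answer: 0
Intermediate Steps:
r(P) = 2*P*(-2 + P) (r(P) = (2*P)*(-2 + P) = 2*P*(-2 + P))
G(V) = 0 (G(V) = 0*(2*V) = 0)
r(6)*G(-9*(I + 17)/(28 - 3)) = (2*6*(-2 + 6))*0 = (2*6*4)*0 = 48*0 = 0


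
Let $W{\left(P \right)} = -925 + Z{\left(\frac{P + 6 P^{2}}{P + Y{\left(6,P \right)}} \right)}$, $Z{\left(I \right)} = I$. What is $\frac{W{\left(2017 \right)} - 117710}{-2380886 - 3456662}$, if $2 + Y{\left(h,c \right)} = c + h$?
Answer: $\frac{454636379}{23572018824} \approx 0.019287$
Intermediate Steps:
$Y{\left(h,c \right)} = -2 + c + h$ ($Y{\left(h,c \right)} = -2 + \left(c + h\right) = -2 + c + h$)
$W{\left(P \right)} = -925 + \frac{P + 6 P^{2}}{4 + 2 P}$ ($W{\left(P \right)} = -925 + \frac{P + 6 P^{2}}{P + \left(-2 + P + 6\right)} = -925 + \frac{P + 6 P^{2}}{P + \left(4 + P\right)} = -925 + \frac{P + 6 P^{2}}{4 + 2 P}$)
$\frac{W{\left(2017 \right)} - 117710}{-2380886 - 3456662} = \frac{\frac{-3700 - 3729433 + 6 \cdot 2017^{2}}{2 \left(2 + 2017\right)} - 117710}{-2380886 - 3456662} = \frac{\frac{-3700 - 3729433 + 6 \cdot 4068289}{2 \cdot 2019} - 117710}{-5837548} = \left(\frac{1}{2} \cdot \frac{1}{2019} \left(-3700 - 3729433 + 24409734\right) - 117710\right) \left(- \frac{1}{5837548}\right) = \left(\frac{1}{2} \cdot \frac{1}{2019} \cdot 20676601 - 117710\right) \left(- \frac{1}{5837548}\right) = \left(\frac{20676601}{4038} - 117710\right) \left(- \frac{1}{5837548}\right) = \left(- \frac{454636379}{4038}\right) \left(- \frac{1}{5837548}\right) = \frac{454636379}{23572018824}$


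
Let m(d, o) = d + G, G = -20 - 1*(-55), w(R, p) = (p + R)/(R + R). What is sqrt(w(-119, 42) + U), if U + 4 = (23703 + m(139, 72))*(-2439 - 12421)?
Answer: I*sqrt(410162930570)/34 ≈ 18836.0*I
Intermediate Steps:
w(R, p) = (R + p)/(2*R) (w(R, p) = (R + p)/((2*R)) = (R + p)*(1/(2*R)) = (R + p)/(2*R))
G = 35 (G = -20 + 55 = 35)
m(d, o) = 35 + d (m(d, o) = d + 35 = 35 + d)
U = -354812224 (U = -4 + (23703 + (35 + 139))*(-2439 - 12421) = -4 + (23703 + 174)*(-14860) = -4 + 23877*(-14860) = -4 - 354812220 = -354812224)
sqrt(w(-119, 42) + U) = sqrt((1/2)*(-119 + 42)/(-119) - 354812224) = sqrt((1/2)*(-1/119)*(-77) - 354812224) = sqrt(11/34 - 354812224) = sqrt(-12063615605/34) = I*sqrt(410162930570)/34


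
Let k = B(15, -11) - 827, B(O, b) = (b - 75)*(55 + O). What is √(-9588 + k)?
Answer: I*√16435 ≈ 128.2*I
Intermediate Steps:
B(O, b) = (-75 + b)*(55 + O)
k = -6847 (k = (-4125 - 75*15 + 55*(-11) + 15*(-11)) - 827 = (-4125 - 1125 - 605 - 165) - 827 = -6020 - 827 = -6847)
√(-9588 + k) = √(-9588 - 6847) = √(-16435) = I*√16435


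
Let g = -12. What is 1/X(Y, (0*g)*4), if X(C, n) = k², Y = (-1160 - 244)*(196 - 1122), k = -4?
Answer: 1/16 ≈ 0.062500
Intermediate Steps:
Y = 1300104 (Y = -1404*(-926) = 1300104)
X(C, n) = 16 (X(C, n) = (-4)² = 16)
1/X(Y, (0*g)*4) = 1/16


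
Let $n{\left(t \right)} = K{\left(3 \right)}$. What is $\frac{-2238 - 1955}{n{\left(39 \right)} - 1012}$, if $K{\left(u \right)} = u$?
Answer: $\frac{4193}{1009} \approx 4.1556$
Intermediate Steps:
$n{\left(t \right)} = 3$
$\frac{-2238 - 1955}{n{\left(39 \right)} - 1012} = \frac{-2238 - 1955}{3 - 1012} = - \frac{4193}{-1009} = \left(-4193\right) \left(- \frac{1}{1009}\right) = \frac{4193}{1009}$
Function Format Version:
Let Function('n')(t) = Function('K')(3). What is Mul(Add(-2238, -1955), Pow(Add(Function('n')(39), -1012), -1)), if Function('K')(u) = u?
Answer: Rational(4193, 1009) ≈ 4.1556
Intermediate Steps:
Function('n')(t) = 3
Mul(Add(-2238, -1955), Pow(Add(Function('n')(39), -1012), -1)) = Mul(Add(-2238, -1955), Pow(Add(3, -1012), -1)) = Mul(-4193, Pow(-1009, -1)) = Mul(-4193, Rational(-1, 1009)) = Rational(4193, 1009)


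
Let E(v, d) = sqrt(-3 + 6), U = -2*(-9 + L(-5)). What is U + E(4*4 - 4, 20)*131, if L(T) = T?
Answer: 28 + 131*sqrt(3) ≈ 254.90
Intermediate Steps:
U = 28 (U = -2*(-9 - 5) = -2*(-14) = 28)
E(v, d) = sqrt(3)
U + E(4*4 - 4, 20)*131 = 28 + sqrt(3)*131 = 28 + 131*sqrt(3)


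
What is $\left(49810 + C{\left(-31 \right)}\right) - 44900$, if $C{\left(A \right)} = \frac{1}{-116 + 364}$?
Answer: $\frac{1217681}{248} \approx 4910.0$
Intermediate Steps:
$C{\left(A \right)} = \frac{1}{248}$
$\left(49810 + C{\left(-31 \right)}\right) - 44900 = \left(49810 + \frac{1}{248}\right) - 44900 = \frac{12352881}{248} - 44900 = \frac{1217681}{248}$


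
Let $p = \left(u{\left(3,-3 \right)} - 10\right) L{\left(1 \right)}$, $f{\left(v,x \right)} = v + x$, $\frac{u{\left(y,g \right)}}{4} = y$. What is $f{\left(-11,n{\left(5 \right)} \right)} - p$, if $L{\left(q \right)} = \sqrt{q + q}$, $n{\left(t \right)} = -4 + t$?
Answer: $-10 - 2 \sqrt{2} \approx -12.828$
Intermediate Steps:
$u{\left(y,g \right)} = 4 y$
$L{\left(q \right)} = \sqrt{2} \sqrt{q}$ ($L{\left(q \right)} = \sqrt{2 q} = \sqrt{2} \sqrt{q}$)
$p = 2 \sqrt{2}$ ($p = \left(4 \cdot 3 - 10\right) \sqrt{2} \sqrt{1} = \left(12 - 10\right) \sqrt{2} \cdot 1 = 2 \sqrt{2} \approx 2.8284$)
$f{\left(-11,n{\left(5 \right)} \right)} - p = \left(-11 + \left(-4 + 5\right)\right) - 2 \sqrt{2} = \left(-11 + 1\right) - 2 \sqrt{2} = -10 - 2 \sqrt{2}$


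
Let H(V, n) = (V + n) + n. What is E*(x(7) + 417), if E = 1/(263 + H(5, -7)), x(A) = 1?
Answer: 209/127 ≈ 1.6457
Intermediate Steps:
H(V, n) = V + 2*n
E = 1/254 (E = 1/(263 + (5 + 2*(-7))) = 1/(263 + (5 - 14)) = 1/(263 - 9) = 1/254 ≈ 0.0039370)
E*(x(7) + 417) = (1 + 417)/254 = (1/254)*418 = 209/127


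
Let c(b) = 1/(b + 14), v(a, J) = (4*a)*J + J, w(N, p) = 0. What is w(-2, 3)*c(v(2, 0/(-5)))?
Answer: 0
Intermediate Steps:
v(a, J) = J + 4*J*a (v(a, J) = 4*J*a + J = J + 4*J*a)
c(b) = 1/(14 + b)
w(-2, 3)*c(v(2, 0/(-5))) = 0/(14 + (0/(-5))*(1 + 4*2)) = 0/(14 + (0*(-⅕))*(1 + 8)) = 0/(14 + 0*9) = 0/(14 + 0) = 0/14 = 0*(1/14) = 0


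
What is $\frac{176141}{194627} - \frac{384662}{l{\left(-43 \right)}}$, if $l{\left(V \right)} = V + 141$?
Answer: $- \frac{37424174628}{9536723} \approx -3924.2$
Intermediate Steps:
$l{\left(V \right)} = 141 + V$
$\frac{176141}{194627} - \frac{384662}{l{\left(-43 \right)}} = \frac{176141}{194627} - \frac{384662}{141 - 43} = 176141 \cdot \frac{1}{194627} - \frac{384662}{98} = \frac{176141}{194627} - \frac{192331}{49} = - \frac{37424174628}{9536723}$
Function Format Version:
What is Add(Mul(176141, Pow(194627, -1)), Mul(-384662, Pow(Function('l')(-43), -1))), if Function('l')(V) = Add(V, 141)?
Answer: Rational(-37424174628, 9536723) ≈ -3924.2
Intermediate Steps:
Function('l')(V) = Add(141, V)
Add(Mul(176141, Pow(194627, -1)), Mul(-384662, Pow(Function('l')(-43), -1))) = Add(Mul(176141, Pow(194627, -1)), Mul(-384662, Pow(Add(141, -43), -1))) = Add(Mul(176141, Rational(1, 194627)), Mul(-384662, Pow(98, -1))) = Add(Rational(176141, 194627), Mul(-384662, Rational(1, 98))) = Add(Rational(176141, 194627), Rational(-192331, 49)) = Rational(-37424174628, 9536723)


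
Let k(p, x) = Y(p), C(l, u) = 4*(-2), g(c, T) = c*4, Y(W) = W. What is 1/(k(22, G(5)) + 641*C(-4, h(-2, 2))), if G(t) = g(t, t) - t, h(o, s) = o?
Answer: -1/5106 ≈ -0.00019585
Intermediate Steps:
g(c, T) = 4*c
G(t) = 3*t (G(t) = 4*t - t = 3*t)
C(l, u) = -8
k(p, x) = p
1/(k(22, G(5)) + 641*C(-4, h(-2, 2))) = 1/(22 + 641*(-8)) = 1/(22 - 5128) = 1/(-5106) = -1/5106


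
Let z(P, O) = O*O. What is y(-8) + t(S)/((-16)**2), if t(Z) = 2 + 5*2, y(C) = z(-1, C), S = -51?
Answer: 4099/64 ≈ 64.047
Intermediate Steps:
z(P, O) = O**2
y(C) = C**2
t(Z) = 12 (t(Z) = 2 + 10 = 12)
y(-8) + t(S)/((-16)**2) = (-8)**2 + 12/((-16)**2) = 64 + 12/256 = 64 + 12*(1/256) = 64 + 3/64 = 4099/64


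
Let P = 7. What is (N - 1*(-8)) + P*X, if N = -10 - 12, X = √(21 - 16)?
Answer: -14 + 7*√5 ≈ 1.6525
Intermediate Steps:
X = √5 ≈ 2.2361
N = -22
(N - 1*(-8)) + P*X = (-22 - 1*(-8)) + 7*√5 = (-22 + 8) + 7*√5 = -14 + 7*√5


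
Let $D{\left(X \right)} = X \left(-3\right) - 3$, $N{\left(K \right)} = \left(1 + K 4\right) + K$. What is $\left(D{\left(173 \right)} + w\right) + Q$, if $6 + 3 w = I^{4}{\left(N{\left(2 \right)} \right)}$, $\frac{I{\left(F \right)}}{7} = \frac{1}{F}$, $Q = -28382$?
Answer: $- \frac{1269635837}{43923} \approx -28906.0$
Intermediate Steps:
$N{\left(K \right)} = 1 + 5 K$ ($N{\left(K \right)} = \left(1 + 4 K\right) + K = 1 + 5 K$)
$I{\left(F \right)} = \frac{7}{F}$
$D{\left(X \right)} = -3 - 3 X$ ($D{\left(X \right)} = - 3 X - 3 = -3 - 3 X$)
$w = - \frac{85445}{43923}$ ($w = -2 + \frac{\left(\frac{7}{1 + 5 \cdot 2}\right)^{4}}{3} = -2 + \frac{\left(\frac{7}{1 + 10}\right)^{4}}{3} = -2 + \frac{\left(\frac{7}{11}\right)^{4}}{3} = -2 + \frac{1}{3} \cdot \frac{2401}{14641} = -2 + \frac{2401}{43923} = - \frac{85445}{43923} \approx -1.9453$)
$\left(D{\left(173 \right)} + w\right) + Q = \left(\left(-3 - 519\right) - \frac{85445}{43923}\right) - 28382 = \left(-522 - \frac{85445}{43923}\right) - 28382 = - \frac{23013251}{43923} - 28382 = - \frac{1269635837}{43923}$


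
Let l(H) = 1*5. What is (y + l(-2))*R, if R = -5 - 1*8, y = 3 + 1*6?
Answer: -182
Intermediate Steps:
y = 9 (y = 3 + 6 = 9)
l(H) = 5
R = -13 (R = -5 - 8 = -13)
(y + l(-2))*R = (9 + 5)*(-13) = 14*(-13) = -182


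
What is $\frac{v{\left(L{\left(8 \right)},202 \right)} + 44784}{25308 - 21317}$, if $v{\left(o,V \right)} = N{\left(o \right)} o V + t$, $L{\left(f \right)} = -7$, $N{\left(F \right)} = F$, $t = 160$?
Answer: $\frac{54842}{3991} \approx 13.741$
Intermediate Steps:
$v{\left(o,V \right)} = 160 + V o^{2}$ ($v{\left(o,V \right)} = o o V + 160 = o^{2} V + 160 = V o^{2} + 160 = 160 + V o^{2}$)
$\frac{v{\left(L{\left(8 \right)},202 \right)} + 44784}{25308 - 21317} = \frac{\left(160 + 202 \left(-7\right)^{2}\right) + 44784}{25308 - 21317} = \frac{\left(160 + 202 \cdot 49\right) + 44784}{3991} = \left(\left(160 + 9898\right) + 44784\right) \frac{1}{3991} = \left(10058 + 44784\right) \frac{1}{3991} = 54842 \cdot \frac{1}{3991} = \frac{54842}{3991}$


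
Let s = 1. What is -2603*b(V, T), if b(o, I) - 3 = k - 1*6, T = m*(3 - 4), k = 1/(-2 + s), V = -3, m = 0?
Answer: 10412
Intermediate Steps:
k = -1 (k = 1/(-2 + 1) = 1/(-1) = -1)
T = 0 (T = 0*(3 - 4) = 0*(-1) = 0)
b(o, I) = -4 (b(o, I) = 3 + (-1 - 1*6) = 3 + (-1 - 6) = 3 - 7 = -4)
-2603*b(V, T) = -2603*(-4) = 10412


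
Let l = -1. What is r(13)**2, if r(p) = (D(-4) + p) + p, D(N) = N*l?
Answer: 900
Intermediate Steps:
D(N) = -N (D(N) = N*(-1) = -N)
r(p) = 4 + 2*p (r(p) = (-1*(-4) + p) + p = (4 + p) + p = 4 + 2*p)
r(13)**2 = (4 + 2*13)**2 = (4 + 26)**2 = 30**2 = 900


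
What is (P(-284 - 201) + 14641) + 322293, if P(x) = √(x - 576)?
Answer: 336934 + I*√1061 ≈ 3.3693e+5 + 32.573*I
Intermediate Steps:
P(x) = √(-576 + x)
(P(-284 - 201) + 14641) + 322293 = (√(-576 + (-284 - 201)) + 14641) + 322293 = (√(-576 - 485) + 14641) + 322293 = (√(-1061) + 14641) + 322293 = (I*√1061 + 14641) + 322293 = (14641 + I*√1061) + 322293 = 336934 + I*√1061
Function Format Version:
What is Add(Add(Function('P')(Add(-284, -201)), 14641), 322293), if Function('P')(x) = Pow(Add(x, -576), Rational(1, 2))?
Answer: Add(336934, Mul(I, Pow(1061, Rational(1, 2)))) ≈ Add(3.3693e+5, Mul(32.573, I))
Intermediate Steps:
Function('P')(x) = Pow(Add(-576, x), Rational(1, 2))
Add(Add(Function('P')(Add(-284, -201)), 14641), 322293) = Add(Add(Pow(Add(-576, Add(-284, -201)), Rational(1, 2)), 14641), 322293) = Add(Add(Pow(Add(-576, -485), Rational(1, 2)), 14641), 322293) = Add(Add(Pow(-1061, Rational(1, 2)), 14641), 322293) = Add(Add(Mul(I, Pow(1061, Rational(1, 2))), 14641), 322293) = Add(Add(14641, Mul(I, Pow(1061, Rational(1, 2)))), 322293) = Add(336934, Mul(I, Pow(1061, Rational(1, 2))))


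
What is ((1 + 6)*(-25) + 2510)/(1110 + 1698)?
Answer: 2335/2808 ≈ 0.83155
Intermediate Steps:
((1 + 6)*(-25) + 2510)/(1110 + 1698) = (7*(-25) + 2510)/2808 = (-175 + 2510)*(1/2808) = 2335*(1/2808) = 2335/2808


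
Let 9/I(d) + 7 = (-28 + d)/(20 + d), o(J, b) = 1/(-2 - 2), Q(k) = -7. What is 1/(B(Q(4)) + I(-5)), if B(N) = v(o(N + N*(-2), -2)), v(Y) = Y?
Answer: -92/113 ≈ -0.81416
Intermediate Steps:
o(J, b) = -¼ (o(J, b) = 1/(-4) = -¼)
B(N) = -¼
I(d) = 9/(-7 + (-28 + d)/(20 + d))
1/(B(Q(4)) + I(-5)) = 1/(-¼ + 3*(-20 - 1*(-5))/(2*(28 - 5))) = 1/(-¼ + (3/2)*(-20 + 5)/23) = 1/(-¼ + (3/2)*(1/23)*(-15)) = 1/(-¼ - 45/46) = 1/(-113/92) = -92/113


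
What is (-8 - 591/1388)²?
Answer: 136773025/1926544 ≈ 70.994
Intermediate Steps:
(-8 - 591/1388)² = (-11695/1388)² = 136773025/1926544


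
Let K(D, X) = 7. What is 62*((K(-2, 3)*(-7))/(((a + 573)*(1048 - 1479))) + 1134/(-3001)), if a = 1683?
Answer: -34176941225/1458990168 ≈ -23.425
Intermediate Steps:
62*((K(-2, 3)*(-7))/(((a + 573)*(1048 - 1479))) + 1134/(-3001)) = 62*((7*(-7))/(((1683 + 573)*(1048 - 1479))) + 1134/(-3001)) = 62*(-49/(2256*(-431)) + 1134*(-1/3001)) = 62*(-49/(-972336) - 1134/3001) = 62*(-49*(-1/972336) - 1134/3001) = 62*(49/972336 - 1134/3001) = 62*(-1102481975/2917980336) = -34176941225/1458990168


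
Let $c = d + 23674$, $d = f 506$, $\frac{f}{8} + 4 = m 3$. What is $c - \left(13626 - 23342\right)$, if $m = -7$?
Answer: $-67810$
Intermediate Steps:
$f = -200$ ($f = -32 + 8 \left(\left(-7\right) 3\right) = -32 + 8 \left(-21\right) = -32 - 168 = -200$)
$d = -101200$ ($d = \left(-200\right) 506 = -101200$)
$c = -77526$ ($c = -101200 + 23674 = -77526$)
$c - \left(13626 - 23342\right) = -77526 - \left(13626 - 23342\right) = -77526 - -9716 = -77526 + 9716 = -67810$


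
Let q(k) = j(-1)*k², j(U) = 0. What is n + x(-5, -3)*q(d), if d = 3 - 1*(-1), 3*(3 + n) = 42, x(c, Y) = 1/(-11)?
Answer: 11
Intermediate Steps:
x(c, Y) = -1/11
n = 11 (n = -3 + (⅓)*42 = -3 + 14 = 11)
d = 4 (d = 3 + 1 = 4)
q(k) = 0 (q(k) = 0*k² = 0)
n + x(-5, -3)*q(d) = 11 - 1/11*0 = 11 + 0 = 11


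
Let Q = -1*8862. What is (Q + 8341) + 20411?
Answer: 19890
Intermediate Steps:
Q = -8862
(Q + 8341) + 20411 = (-8862 + 8341) + 20411 = -521 + 20411 = 19890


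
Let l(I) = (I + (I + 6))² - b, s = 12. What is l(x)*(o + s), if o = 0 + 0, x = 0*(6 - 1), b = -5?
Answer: 492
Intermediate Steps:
x = 0 (x = 0*5 = 0)
l(I) = 5 + (6 + 2*I)² (l(I) = (I + (I + 6))² - 1*(-5) = (I + (6 + I))² + 5 = (6 + 2*I)² + 5 = 5 + (6 + 2*I)²)
o = 0
l(x)*(o + s) = (5 + 4*(3 + 0)²)*(0 + 12) = (5 + 4*3²)*12 = (5 + 4*9)*12 = (5 + 36)*12 = 41*12 = 492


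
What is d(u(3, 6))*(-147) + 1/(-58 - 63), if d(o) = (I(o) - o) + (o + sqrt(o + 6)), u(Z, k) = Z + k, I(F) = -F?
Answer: 160082/121 - 147*sqrt(15) ≈ 753.66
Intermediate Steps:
d(o) = sqrt(6 + o) - o (d(o) = (-o - o) + (o + sqrt(o + 6)) = -2*o + (o + sqrt(6 + o)) = sqrt(6 + o) - o)
d(u(3, 6))*(-147) + 1/(-58 - 63) = (sqrt(6 + (3 + 6)) - (3 + 6))*(-147) + 1/(-58 - 63) = (sqrt(6 + 9) - 1*9)*(-147) + 1/(-121) = (sqrt(15) - 9)*(-147) - 1/121 = (-9 + sqrt(15))*(-147) - 1/121 = (1323 - 147*sqrt(15)) - 1/121 = 160082/121 - 147*sqrt(15)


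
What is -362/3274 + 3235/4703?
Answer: 4444452/7698811 ≈ 0.57729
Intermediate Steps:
-362/3274 + 3235/4703 = -362*1/3274 + 3235*(1/4703) = -181/1637 + 3235/4703 = 4444452/7698811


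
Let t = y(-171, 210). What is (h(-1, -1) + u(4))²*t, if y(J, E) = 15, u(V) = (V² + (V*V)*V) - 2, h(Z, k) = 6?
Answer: 105840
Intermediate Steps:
u(V) = -2 + V² + V³ (u(V) = (V² + V²*V) - 2 = (V² + V³) - 2 = -2 + V² + V³)
t = 15
(h(-1, -1) + u(4))²*t = (6 + (-2 + 4² + 4³))²*15 = (6 + (-2 + 16 + 64))²*15 = (6 + 78)²*15 = 84²*15 = 7056*15 = 105840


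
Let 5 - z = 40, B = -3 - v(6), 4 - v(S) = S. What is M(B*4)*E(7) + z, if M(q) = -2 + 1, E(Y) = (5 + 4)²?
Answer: -116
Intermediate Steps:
v(S) = 4 - S
E(Y) = 81 (E(Y) = 9² = 81)
B = -1 (B = -3 - (4 - 1*6) = -3 - (4 - 6) = -3 - 1*(-2) = -3 + 2 = -1)
z = -35 (z = 5 - 1*40 = 5 - 40 = -35)
M(q) = -1
M(B*4)*E(7) + z = -1*81 - 35 = -81 - 35 = -116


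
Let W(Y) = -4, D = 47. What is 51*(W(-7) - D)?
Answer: -2601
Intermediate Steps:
51*(W(-7) - D) = 51*(-4 - 1*47) = 51*(-4 - 47) = 51*(-51) = -2601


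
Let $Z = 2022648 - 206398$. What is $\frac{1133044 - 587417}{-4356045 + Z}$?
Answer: $- \frac{12689}{59065} \approx -0.21483$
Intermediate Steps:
$Z = 1816250$ ($Z = 2022648 - 206398 = 1816250$)
$\frac{1133044 - 587417}{-4356045 + Z} = \frac{1133044 - 587417}{-4356045 + 1816250} = \frac{545627}{-2539795} = 545627 \left(- \frac{1}{2539795}\right) = - \frac{12689}{59065}$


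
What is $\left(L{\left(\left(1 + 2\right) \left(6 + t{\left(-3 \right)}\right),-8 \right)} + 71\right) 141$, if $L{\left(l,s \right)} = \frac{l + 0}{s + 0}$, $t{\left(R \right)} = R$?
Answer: $\frac{78819}{8} \approx 9852.4$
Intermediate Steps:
$L{\left(l,s \right)} = \frac{l}{s}$
$\left(L{\left(\left(1 + 2\right) \left(6 + t{\left(-3 \right)}\right),-8 \right)} + 71\right) 141 = \left(\frac{\left(1 + 2\right) \left(6 - 3\right)}{-8} + 71\right) 141 = \left(3 \cdot 3 \left(- \frac{1}{8}\right) + 71\right) 141 = \left(9 \left(- \frac{1}{8}\right) + 71\right) 141 = \left(- \frac{9}{8} + 71\right) 141 = \frac{559}{8} \cdot 141 = \frac{78819}{8}$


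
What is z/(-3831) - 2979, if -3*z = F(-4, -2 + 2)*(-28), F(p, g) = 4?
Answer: -34237759/11493 ≈ -2979.0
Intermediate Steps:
z = 112/3 (z = -4*(-28)/3 = -⅓*(-112) = 112/3 ≈ 37.333)
z/(-3831) - 2979 = (112/3)/(-3831) - 2979 = (112/3)*(-1/3831) - 2979 = -112/11493 - 2979 = -34237759/11493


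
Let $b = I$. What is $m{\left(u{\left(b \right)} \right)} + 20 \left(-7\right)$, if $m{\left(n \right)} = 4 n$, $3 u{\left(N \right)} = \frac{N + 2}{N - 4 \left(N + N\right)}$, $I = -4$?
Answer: $- \frac{2942}{21} \approx -140.1$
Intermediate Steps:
$b = -4$
$u{\left(N \right)} = - \frac{2 + N}{21 N}$ ($u{\left(N \right)} = \frac{\left(N + 2\right) \frac{1}{N - 4 \left(N + N\right)}}{3} = \frac{\left(2 + N\right) \frac{1}{N - 4 \cdot 2 N}}{3} = \frac{\left(2 + N\right) \frac{1}{N - 8 N}}{3} = \frac{\left(2 + N\right) \frac{1}{\left(-7\right) N}}{3} = \frac{\left(2 + N\right) \left(- \frac{1}{7 N}\right)}{3} = \frac{\left(- \frac{1}{7}\right) \frac{1}{N} \left(2 + N\right)}{3} = - \frac{2 + N}{21 N}$)
$m{\left(u{\left(b \right)} \right)} + 20 \left(-7\right) = 4 \frac{-2 - -4}{21 \left(-4\right)} + 20 \left(-7\right) = 4 \cdot \frac{1}{21} \left(- \frac{1}{4}\right) \left(-2 + 4\right) - 140 = 4 \cdot \frac{1}{21} \left(- \frac{1}{4}\right) 2 - 140 = 4 \left(- \frac{1}{42}\right) - 140 = - \frac{2}{21} - 140 = - \frac{2942}{21}$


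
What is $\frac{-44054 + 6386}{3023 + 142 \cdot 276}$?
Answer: $- \frac{37668}{42215} \approx -0.89229$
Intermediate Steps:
$\frac{-44054 + 6386}{3023 + 142 \cdot 276} = - \frac{37668}{3023 + 39192} = - \frac{37668}{42215}$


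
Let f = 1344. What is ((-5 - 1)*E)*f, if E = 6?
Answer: -48384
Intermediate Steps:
((-5 - 1)*E)*f = ((-5 - 1)*6)*1344 = -6*6*1344 = -36*1344 = -48384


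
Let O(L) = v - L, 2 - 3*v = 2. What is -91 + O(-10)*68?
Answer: 589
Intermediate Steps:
v = 0 (v = ⅔ - ⅓*2 = ⅔ - ⅔ = 0)
O(L) = -L (O(L) = 0 - L = -L)
-91 + O(-10)*68 = -91 - 1*(-10)*68 = -91 + 10*68 = -91 + 680 = 589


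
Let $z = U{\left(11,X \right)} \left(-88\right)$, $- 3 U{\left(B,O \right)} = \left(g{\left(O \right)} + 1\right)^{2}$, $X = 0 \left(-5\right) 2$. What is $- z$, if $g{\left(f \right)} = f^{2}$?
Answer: $- \frac{88}{3} \approx -29.333$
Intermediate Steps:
$X = 0$ ($X = 0 \cdot 2 = 0$)
$U{\left(B,O \right)} = - \frac{\left(1 + O^{2}\right)^{2}}{3}$ ($U{\left(B,O \right)} = - \frac{\left(O^{2} + 1\right)^{2}}{3} = - \frac{\left(1 + O^{2}\right)^{2}}{3}$)
$z = \frac{88}{3}$ ($z = - \frac{\left(1 + 0^{2}\right)^{2}}{3} \left(-88\right) = - \frac{\left(1 + 0\right)^{2}}{3} \left(-88\right) = - \frac{1^{2}}{3} \left(-88\right) = \left(- \frac{1}{3}\right) 1 \left(-88\right) = \left(- \frac{1}{3}\right) \left(-88\right) = \frac{88}{3} \approx 29.333$)
$- z = \left(-1\right) \frac{88}{3} = - \frac{88}{3}$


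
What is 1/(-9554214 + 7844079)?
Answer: -1/1710135 ≈ -5.8475e-7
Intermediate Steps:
1/(-9554214 + 7844079) = 1/(-1710135) = -1/1710135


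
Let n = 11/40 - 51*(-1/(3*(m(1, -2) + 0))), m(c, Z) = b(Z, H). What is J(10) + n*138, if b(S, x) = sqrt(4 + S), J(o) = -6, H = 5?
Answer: 639/20 + 1173*sqrt(2) ≈ 1690.8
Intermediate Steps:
m(c, Z) = sqrt(4 + Z)
n = 11/40 + 17*sqrt(2)/2 (n = 11/40 - 51*(-1/(3*(sqrt(4 - 2) + 0))) = 11*(1/40) - 51*(-1/(3*(sqrt(2) + 0))) = 11/40 - 51*(-sqrt(2)/6) = 11/40 - (-17)*sqrt(2)/2 = 11/40 + 17*sqrt(2)/2 ≈ 12.296)
J(10) + n*138 = -6 + (11/40 + 17*sqrt(2)/2)*138 = -6 + (759/20 + 1173*sqrt(2)) = 639/20 + 1173*sqrt(2)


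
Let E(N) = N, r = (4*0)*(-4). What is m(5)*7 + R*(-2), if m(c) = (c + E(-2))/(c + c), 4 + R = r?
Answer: 101/10 ≈ 10.100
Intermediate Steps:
r = 0 (r = 0*(-4) = 0)
R = -4 (R = -4 + 0 = -4)
m(c) = (-2 + c)/(2*c) (m(c) = (c - 2)/(c + c) = (-2 + c)/((2*c)) = (-2 + c)*(1/(2*c)) = (-2 + c)/(2*c))
m(5)*7 + R*(-2) = ((½)*(-2 + 5)/5)*7 - 4*(-2) = ((½)*(⅕)*3)*7 + 8 = (3/10)*7 + 8 = 21/10 + 8 = 101/10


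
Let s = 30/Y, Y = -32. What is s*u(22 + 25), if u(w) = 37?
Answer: -555/16 ≈ -34.688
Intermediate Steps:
s = -15/16 (s = 30/(-32) = 30*(-1/32) = -15/16 ≈ -0.93750)
s*u(22 + 25) = -15/16*37 = -555/16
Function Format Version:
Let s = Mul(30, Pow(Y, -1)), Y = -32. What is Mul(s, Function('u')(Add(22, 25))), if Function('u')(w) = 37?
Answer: Rational(-555, 16) ≈ -34.688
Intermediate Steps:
s = Rational(-15, 16) (s = Mul(30, Pow(-32, -1)) = Mul(30, Rational(-1, 32)) = Rational(-15, 16) ≈ -0.93750)
Mul(s, Function('u')(Add(22, 25))) = Mul(Rational(-15, 16), 37) = Rational(-555, 16)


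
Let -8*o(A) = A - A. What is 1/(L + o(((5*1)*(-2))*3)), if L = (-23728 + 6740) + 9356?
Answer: -1/7632 ≈ -0.00013103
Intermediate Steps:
o(A) = 0 (o(A) = -(A - A)/8 = -⅛*0 = 0)
L = -7632 (L = -16988 + 9356 = -7632)
1/(L + o(((5*1)*(-2))*3)) = 1/(-7632 + 0) = 1/(-7632) = -1/7632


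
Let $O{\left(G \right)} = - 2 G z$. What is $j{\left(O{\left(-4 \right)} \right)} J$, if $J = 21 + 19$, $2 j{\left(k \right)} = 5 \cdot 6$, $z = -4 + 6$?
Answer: $600$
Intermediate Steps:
$z = 2$
$O{\left(G \right)} = - 4 G$ ($O{\left(G \right)} = - 2 G 2 = - 4 G$)
$j{\left(k \right)} = 15$ ($j{\left(k \right)} = \frac{5 \cdot 6}{2} = \frac{1}{2} \cdot 30 = 15$)
$J = 40$
$j{\left(O{\left(-4 \right)} \right)} J = 15 \cdot 40 = 600$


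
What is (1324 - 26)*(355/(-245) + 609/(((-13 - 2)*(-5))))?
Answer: 10607256/1225 ≈ 8659.0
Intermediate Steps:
(1324 - 26)*(355/(-245) + 609/(((-13 - 2)*(-5)))) = 1298*(355*(-1/245) + 609/((-15*(-5)))) = 1298*(-71/49 + 609/75) = 1298*(-71/49 + 609*(1/75)) = 1298*(-71/49 + 203/25) = 1298*(8172/1225) = 10607256/1225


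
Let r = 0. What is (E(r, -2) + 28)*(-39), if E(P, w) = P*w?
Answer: -1092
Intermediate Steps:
(E(r, -2) + 28)*(-39) = (0*(-2) + 28)*(-39) = (0 + 28)*(-39) = 28*(-39) = -1092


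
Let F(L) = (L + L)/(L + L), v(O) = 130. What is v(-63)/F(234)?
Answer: 130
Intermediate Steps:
F(L) = 1 (F(L) = (2*L)/((2*L)) = (2*L)*(1/(2*L)) = 1)
v(-63)/F(234) = 130/1 = 130*1 = 130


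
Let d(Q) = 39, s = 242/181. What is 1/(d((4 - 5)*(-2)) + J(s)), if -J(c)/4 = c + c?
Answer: 181/5123 ≈ 0.035331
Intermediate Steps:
s = 242/181 (s = 242*(1/181) = 242/181 ≈ 1.3370)
J(c) = -8*c (J(c) = -4*(c + c) = -8*c)
1/(d((4 - 5)*(-2)) + J(s)) = 1/(39 - 8*242/181) = 1/(39 - 1936/181) = 1/(5123/181) = 181/5123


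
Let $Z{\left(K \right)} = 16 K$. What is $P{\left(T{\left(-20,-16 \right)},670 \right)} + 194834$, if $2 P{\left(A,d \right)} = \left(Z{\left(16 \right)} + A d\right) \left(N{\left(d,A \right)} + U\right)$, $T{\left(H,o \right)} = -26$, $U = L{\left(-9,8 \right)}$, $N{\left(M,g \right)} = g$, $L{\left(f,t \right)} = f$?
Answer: $495204$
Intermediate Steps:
$U = -9$
$P{\left(A,d \right)} = \frac{\left(-9 + A\right) \left(256 + A d\right)}{2}$ ($P{\left(A,d \right)} = \frac{\left(16 \cdot 16 + A d\right) \left(A - 9\right)}{2} = \frac{\left(256 + A d\right) \left(-9 + A\right)}{2} = \frac{\left(-9 + A\right) \left(256 + A d\right)}{2}$)
$P{\left(T{\left(-20,-16 \right)},670 \right)} + 194834 = \left(-1152 + 128 \left(-26\right) + \frac{1}{2} \cdot 670 \left(-26\right)^{2} - \left(-117\right) 670\right) + 194834 = \left(-1152 - 3328 + \frac{1}{2} \cdot 670 \cdot 676 + 78390\right) + 194834 = \left(-1152 - 3328 + 226460 + 78390\right) + 194834 = 300370 + 194834 = 495204$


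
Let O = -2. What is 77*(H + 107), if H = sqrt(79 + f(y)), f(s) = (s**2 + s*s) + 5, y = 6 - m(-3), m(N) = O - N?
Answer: 8239 + 77*sqrt(134) ≈ 9130.3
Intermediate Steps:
m(N) = -2 - N
y = 5 (y = 6 - (-2 - 1*(-3)) = 6 - (-2 + 3) = 6 - 1*1 = 6 - 1 = 5)
f(s) = 5 + 2*s**2 (f(s) = (s**2 + s**2) + 5 = 2*s**2 + 5 = 5 + 2*s**2)
H = sqrt(134) (H = sqrt(79 + (5 + 2*5**2)) = sqrt(79 + (5 + 2*25)) = sqrt(79 + (5 + 50)) = sqrt(79 + 55) = sqrt(134) ≈ 11.576)
77*(H + 107) = 77*(sqrt(134) + 107) = 77*(107 + sqrt(134)) = 8239 + 77*sqrt(134)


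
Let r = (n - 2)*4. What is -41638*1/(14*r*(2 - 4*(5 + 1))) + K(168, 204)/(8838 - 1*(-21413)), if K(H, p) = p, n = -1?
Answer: -629418577/55903848 ≈ -11.259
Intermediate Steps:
r = -12 (r = (-1 - 2)*4 = -3*4 = -12)
-41638*1/(14*r*(2 - 4*(5 + 1))) + K(168, 204)/(8838 - 1*(-21413)) = -41638*(-1/(168*(2 - 4*(5 + 1)))) + 204/(8838 - 1*(-21413)) = -41638*(-1/(168*(2 - 4*6))) + 204/(8838 + 21413) = -41638*(-1/(168*(2 - 24))) + 204/30251 = -41638/((14*(-22))*(-12)) + 204*(1/30251) = -41638/((-308*(-12))) + 204/30251 = -41638/3696 + 204/30251 = -41638*1/3696 + 204/30251 = -20819/1848 + 204/30251 = -629418577/55903848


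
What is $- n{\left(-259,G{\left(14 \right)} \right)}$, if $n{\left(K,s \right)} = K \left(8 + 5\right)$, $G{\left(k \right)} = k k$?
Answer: $3367$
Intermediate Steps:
$G{\left(k \right)} = k^{2}$
$n{\left(K,s \right)} = 13 K$ ($n{\left(K,s \right)} = K 13 = 13 K$)
$- n{\left(-259,G{\left(14 \right)} \right)} = - 13 \left(-259\right) = \left(-1\right) \left(-3367\right) = 3367$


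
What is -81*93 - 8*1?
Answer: -7541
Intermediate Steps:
-81*93 - 8*1 = -7533 - 8 = -7541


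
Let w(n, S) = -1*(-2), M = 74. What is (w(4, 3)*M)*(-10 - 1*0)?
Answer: -1480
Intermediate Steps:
w(n, S) = 2
(w(4, 3)*M)*(-10 - 1*0) = (2*74)*(-10 - 1*0) = 148*(-10 + 0) = 148*(-10) = -1480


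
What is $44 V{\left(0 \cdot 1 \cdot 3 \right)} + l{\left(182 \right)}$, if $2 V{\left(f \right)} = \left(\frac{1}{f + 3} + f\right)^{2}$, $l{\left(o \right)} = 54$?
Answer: $\frac{508}{9} \approx 56.444$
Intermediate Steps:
$V{\left(f \right)} = \frac{\left(f + \frac{1}{3 + f}\right)^{2}}{2}$ ($V{\left(f \right)} = \frac{\left(\frac{1}{f + 3} + f\right)^{2}}{2} = \frac{\left(\frac{1}{3 + f} + f\right)^{2}}{2} = \frac{\left(f + \frac{1}{3 + f}\right)^{2}}{2}$)
$44 V{\left(0 \cdot 1 \cdot 3 \right)} + l{\left(182 \right)} = 44 \frac{\left(1 + \left(0 \cdot 1 \cdot 3\right)^{2} + 3 \cdot 0 \cdot 1 \cdot 3\right)^{2}}{2 \left(3 + 0 \cdot 1 \cdot 3\right)^{2}} + 54 = 44 \frac{\left(1 + \left(0 \cdot 3\right)^{2} + 3 \cdot 0 \cdot 3\right)^{2}}{2 \left(3 + 0 \cdot 3\right)^{2}} + 54 = 44 \frac{\left(1 + 0^{2} + 3 \cdot 0\right)^{2}}{2 \left(3 + 0\right)^{2}} + 54 = 44 \frac{\left(1 + 0 + 0\right)^{2}}{2 \cdot 9} + 54 = 44 \cdot \frac{1}{2} \cdot \frac{1}{9} \cdot 1^{2} + 54 = 44 \cdot \frac{1}{2} \cdot \frac{1}{9} \cdot 1 + 54 = 44 \cdot \frac{1}{18} + 54 = \frac{22}{9} + 54 = \frac{508}{9}$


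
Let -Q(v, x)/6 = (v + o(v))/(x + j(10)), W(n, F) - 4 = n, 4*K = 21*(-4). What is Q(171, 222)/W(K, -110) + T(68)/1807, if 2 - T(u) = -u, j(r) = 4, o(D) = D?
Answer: 1988452/3471247 ≈ 0.57283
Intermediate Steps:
K = -21 (K = (21*(-4))/4 = (¼)*(-84) = -21)
W(n, F) = 4 + n
Q(v, x) = -12*v/(4 + x) (Q(v, x) = -6*(v + v)/(x + 4) = -6*2*v/(4 + x) = -12*v/(4 + x))
T(u) = 2 + u (T(u) = 2 - (-1)*u = 2 + u)
Q(171, 222)/W(K, -110) + T(68)/1807 = (-12*171/(4 + 222))/(4 - 21) + (2 + 68)/1807 = -12*171/226/(-17) + 70*(1/1807) = -12*171*1/226*(-1/17) + 70/1807 = -1026/113*(-1/17) + 70/1807 = 1026/1921 + 70/1807 = 1988452/3471247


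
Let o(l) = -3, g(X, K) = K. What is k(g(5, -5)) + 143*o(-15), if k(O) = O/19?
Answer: -8156/19 ≈ -429.26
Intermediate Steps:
k(O) = O/19 (k(O) = O*(1/19) = O/19)
k(g(5, -5)) + 143*o(-15) = (1/19)*(-5) + 143*(-3) = -5/19 - 429 = -8156/19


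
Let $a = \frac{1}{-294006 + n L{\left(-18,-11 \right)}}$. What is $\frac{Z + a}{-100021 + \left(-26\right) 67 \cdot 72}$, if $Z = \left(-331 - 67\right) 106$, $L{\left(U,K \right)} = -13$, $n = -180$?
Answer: $\frac{12304805209}{65754641370} \approx 0.18713$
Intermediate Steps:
$a = - \frac{1}{291666}$ ($a = \frac{1}{-294006 - -2340} = \frac{1}{-294006 + 2340} = \frac{1}{-291666} = - \frac{1}{291666} \approx -3.4286 \cdot 10^{-6}$)
$Z = -42188$ ($Z = \left(-398\right) 106 = -42188$)
$\frac{Z + a}{-100021 + \left(-26\right) 67 \cdot 72} = \frac{-42188 - \frac{1}{291666}}{-100021 + \left(-26\right) 67 \cdot 72} = - \frac{12304805209}{291666 \left(-100021 - 125424\right)} = - \frac{12304805209}{291666 \left(-225445\right)} = \left(- \frac{12304805209}{291666}\right) \left(- \frac{1}{225445}\right) = \frac{12304805209}{65754641370}$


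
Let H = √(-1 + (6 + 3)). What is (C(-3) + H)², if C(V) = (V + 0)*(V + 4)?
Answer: 17 - 12*√2 ≈ 0.029437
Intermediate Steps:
H = 2*√2 (H = √(-1 + 9) = √8 = 2*√2 ≈ 2.8284)
C(V) = V*(4 + V)
(C(-3) + H)² = (-3*(4 - 3) + 2*√2)² = (-3*1 + 2*√2)² = (-3 + 2*√2)²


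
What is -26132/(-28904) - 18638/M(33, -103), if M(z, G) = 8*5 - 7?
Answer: -134462599/238458 ≈ -563.88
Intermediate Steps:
M(z, G) = 33 (M(z, G) = 40 - 7 = 33)
-26132/(-28904) - 18638/M(33, -103) = -26132/(-28904) - 18638/33 = -26132*(-1/28904) - 18638*1/33 = 6533/7226 - 18638/33 = -134462599/238458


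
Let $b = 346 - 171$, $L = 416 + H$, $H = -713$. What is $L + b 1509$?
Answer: $263778$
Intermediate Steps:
$L = -297$ ($L = 416 - 713 = -297$)
$b = 175$
$L + b 1509 = -297 + 175 \cdot 1509 = -297 + 264075 = 263778$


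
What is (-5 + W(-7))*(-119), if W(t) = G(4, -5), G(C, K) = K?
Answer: 1190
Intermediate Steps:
W(t) = -5
(-5 + W(-7))*(-119) = (-5 - 5)*(-119) = -10*(-119) = 1190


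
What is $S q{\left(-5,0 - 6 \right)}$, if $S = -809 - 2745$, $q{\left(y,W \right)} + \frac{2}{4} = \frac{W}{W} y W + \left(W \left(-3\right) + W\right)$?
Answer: $-147491$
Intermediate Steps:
$q{\left(y,W \right)} = - \frac{1}{2} - 2 W + W y$ ($q{\left(y,W \right)} = - \frac{1}{2} + \left(\frac{W}{W} y W + \left(W \left(-3\right) + W\right)\right) = - \frac{1}{2} + \left(1 y W + \left(- 3 W + W\right)\right) = - \frac{1}{2} + \left(y W - 2 W\right) = - \frac{1}{2} + \left(W y - 2 W\right) = - \frac{1}{2} + \left(- 2 W + W y\right) = - \frac{1}{2} - 2 W + W y$)
$S = -3554$ ($S = -809 - 2745 = -3554$)
$S q{\left(-5,0 - 6 \right)} = - 3554 \left(- \frac{1}{2} - 2 \left(0 - 6\right) + \left(0 - 6\right) \left(-5\right)\right) = - 3554 \left(- \frac{1}{2} - -12 - -30\right) = - 3554 \left(- \frac{1}{2} + 12 + 30\right) = \left(-3554\right) \frac{83}{2} = -147491$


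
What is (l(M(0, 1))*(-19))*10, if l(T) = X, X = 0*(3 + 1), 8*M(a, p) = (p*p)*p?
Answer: 0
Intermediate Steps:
M(a, p) = p³/8 (M(a, p) = ((p*p)*p)/8 = (p²*p)/8 = p³/8)
X = 0 (X = 0*4 = 0)
l(T) = 0
(l(M(0, 1))*(-19))*10 = (0*(-19))*10 = 0*10 = 0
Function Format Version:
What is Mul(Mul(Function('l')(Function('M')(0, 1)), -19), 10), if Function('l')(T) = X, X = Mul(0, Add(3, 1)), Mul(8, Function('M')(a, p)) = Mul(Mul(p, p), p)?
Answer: 0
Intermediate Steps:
Function('M')(a, p) = Mul(Rational(1, 8), Pow(p, 3)) (Function('M')(a, p) = Mul(Rational(1, 8), Mul(Mul(p, p), p)) = Mul(Rational(1, 8), Mul(Pow(p, 2), p)) = Mul(Rational(1, 8), Pow(p, 3)))
X = 0 (X = Mul(0, 4) = 0)
Function('l')(T) = 0
Mul(Mul(Function('l')(Function('M')(0, 1)), -19), 10) = Mul(Mul(0, -19), 10) = Mul(0, 10) = 0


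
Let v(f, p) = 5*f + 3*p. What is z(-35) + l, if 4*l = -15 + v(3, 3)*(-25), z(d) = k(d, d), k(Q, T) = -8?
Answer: -647/4 ≈ -161.75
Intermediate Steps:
z(d) = -8
v(f, p) = 3*p + 5*f
l = -615/4 (l = (-15 + (3*3 + 5*3)*(-25))/4 = (-15 + (9 + 15)*(-25))/4 = (-15 + 24*(-25))/4 = (-15 - 600)/4 = (¼)*(-615) = -615/4 ≈ -153.75)
z(-35) + l = -8 - 615/4 = -647/4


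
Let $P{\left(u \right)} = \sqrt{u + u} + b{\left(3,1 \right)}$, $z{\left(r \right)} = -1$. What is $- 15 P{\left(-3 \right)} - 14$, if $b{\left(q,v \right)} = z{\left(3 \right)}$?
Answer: $1 - 15 i \sqrt{6} \approx 1.0 - 36.742 i$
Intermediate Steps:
$b{\left(q,v \right)} = -1$
$P{\left(u \right)} = -1 + \sqrt{2} \sqrt{u}$ ($P{\left(u \right)} = \sqrt{u + u} - 1 = \sqrt{2 u} - 1 = \sqrt{2} \sqrt{u} - 1 = -1 + \sqrt{2} \sqrt{u}$)
$- 15 P{\left(-3 \right)} - 14 = - 15 \left(-1 + \sqrt{2} \sqrt{-3}\right) - 14 = - 15 \left(-1 + \sqrt{2} i \sqrt{3}\right) - 14 = - 15 \left(-1 + i \sqrt{6}\right) - 14 = \left(15 - 15 i \sqrt{6}\right) - 14 = 1 - 15 i \sqrt{6}$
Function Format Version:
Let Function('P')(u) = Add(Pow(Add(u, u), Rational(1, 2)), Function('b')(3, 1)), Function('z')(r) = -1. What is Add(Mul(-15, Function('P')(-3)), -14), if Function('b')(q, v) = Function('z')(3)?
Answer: Add(1, Mul(-15, I, Pow(6, Rational(1, 2)))) ≈ Add(1.0000, Mul(-36.742, I))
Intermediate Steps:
Function('b')(q, v) = -1
Function('P')(u) = Add(-1, Mul(Pow(2, Rational(1, 2)), Pow(u, Rational(1, 2)))) (Function('P')(u) = Add(Pow(Add(u, u), Rational(1, 2)), -1) = Add(Pow(Mul(2, u), Rational(1, 2)), -1) = Add(Mul(Pow(2, Rational(1, 2)), Pow(u, Rational(1, 2))), -1) = Add(-1, Mul(Pow(2, Rational(1, 2)), Pow(u, Rational(1, 2)))))
Add(Mul(-15, Function('P')(-3)), -14) = Add(Mul(-15, Add(-1, Mul(Pow(2, Rational(1, 2)), Pow(-3, Rational(1, 2))))), -14) = Add(Mul(-15, Add(-1, Mul(Pow(2, Rational(1, 2)), Mul(I, Pow(3, Rational(1, 2)))))), -14) = Add(Mul(-15, Add(-1, Mul(I, Pow(6, Rational(1, 2))))), -14) = Add(Add(15, Mul(-15, I, Pow(6, Rational(1, 2)))), -14) = Add(1, Mul(-15, I, Pow(6, Rational(1, 2))))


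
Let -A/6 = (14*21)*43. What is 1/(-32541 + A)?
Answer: -1/108393 ≈ -9.2257e-6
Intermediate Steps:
A = -75852 (A = -6*14*21*43 = -1764*43 = -6*12642 = -75852)
1/(-32541 + A) = 1/(-32541 - 75852) = 1/(-108393) = -1/108393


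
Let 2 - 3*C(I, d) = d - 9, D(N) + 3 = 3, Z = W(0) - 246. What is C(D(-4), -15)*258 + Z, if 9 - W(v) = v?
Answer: 1999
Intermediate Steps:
W(v) = 9 - v
Z = -237 (Z = (9 - 1*0) - 246 = (9 + 0) - 246 = 9 - 246 = -237)
D(N) = 0 (D(N) = -3 + 3 = 0)
C(I, d) = 11/3 - d/3 (C(I, d) = 2/3 - (d - 9)/3 = 2/3 - (-9 + d)/3 = 2/3 + (3 - d/3) = 11/3 - d/3)
C(D(-4), -15)*258 + Z = (11/3 - 1/3*(-15))*258 - 237 = (11/3 + 5)*258 - 237 = (26/3)*258 - 237 = 2236 - 237 = 1999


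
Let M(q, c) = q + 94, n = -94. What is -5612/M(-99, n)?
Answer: 5612/5 ≈ 1122.4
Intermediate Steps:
M(q, c) = 94 + q
-5612/M(-99, n) = -5612/(94 - 99) = -5612/(-5) = -5612*(-1/5) = 5612/5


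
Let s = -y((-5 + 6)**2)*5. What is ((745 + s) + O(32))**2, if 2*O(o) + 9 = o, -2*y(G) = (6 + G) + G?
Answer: 2411809/4 ≈ 6.0295e+5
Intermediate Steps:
y(G) = -3 - G (y(G) = -((6 + G) + G)/2 = -(6 + 2*G)/2 = -3 - G)
O(o) = -9/2 + o/2
s = 20 (s = -(-3 - (-5 + 6)**2)*5 = -(-3 - 1*1**2)*5 = -(-3 - 1*1)*5 = -(-3 - 1)*5 = -1*(-4)*5 = 4*5 = 20)
((745 + s) + O(32))**2 = ((745 + 20) + (-9/2 + (1/2)*32))**2 = (765 + (-9/2 + 16))**2 = (765 + 23/2)**2 = (1553/2)**2 = 2411809/4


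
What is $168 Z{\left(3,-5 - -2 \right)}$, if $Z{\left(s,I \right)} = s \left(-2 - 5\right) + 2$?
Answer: $-3192$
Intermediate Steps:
$Z{\left(s,I \right)} = 2 - 7 s$ ($Z{\left(s,I \right)} = s \left(-7\right) + 2 = - 7 s + 2 = 2 - 7 s$)
$168 Z{\left(3,-5 - -2 \right)} = 168 \left(2 - 21\right) = 168 \left(-19\right) = -3192$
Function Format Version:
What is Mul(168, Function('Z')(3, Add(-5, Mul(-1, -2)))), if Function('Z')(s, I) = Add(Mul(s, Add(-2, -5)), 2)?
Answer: -3192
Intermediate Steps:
Function('Z')(s, I) = Add(2, Mul(-7, s)) (Function('Z')(s, I) = Add(Mul(s, -7), 2) = Add(Mul(-7, s), 2) = Add(2, Mul(-7, s)))
Mul(168, Function('Z')(3, Add(-5, Mul(-1, -2)))) = Mul(168, Add(2, Mul(-7, 3))) = Mul(168, Add(2, -21)) = Mul(168, -19) = -3192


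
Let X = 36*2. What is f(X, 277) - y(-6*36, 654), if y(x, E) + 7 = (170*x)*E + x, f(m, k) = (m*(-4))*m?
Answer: 23994367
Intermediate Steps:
X = 72
f(m, k) = -4*m² (f(m, k) = (-4*m)*m = -4*m²)
y(x, E) = -7 + x + 170*E*x (y(x, E) = -7 + ((170*x)*E + x) = -7 + (170*E*x + x) = -7 + (x + 170*E*x) = -7 + x + 170*E*x)
f(X, 277) - y(-6*36, 654) = -4*72² - (-7 - 6*36 + 170*654*(-6*36)) = -4*5184 - (-7 - 216 + 170*654*(-216)) = -20736 - (-7 - 216 - 24014880) = -20736 - 1*(-24015103) = -20736 + 24015103 = 23994367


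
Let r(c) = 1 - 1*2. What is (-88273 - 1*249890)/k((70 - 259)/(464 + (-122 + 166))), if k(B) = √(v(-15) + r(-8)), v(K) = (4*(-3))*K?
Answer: -338163*√179/179 ≈ -25276.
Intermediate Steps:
r(c) = -1 (r(c) = 1 - 2 = -1)
v(K) = -12*K
k(B) = √179 (k(B) = √(-12*(-15) - 1) = √(180 - 1) = √179)
(-88273 - 1*249890)/k((70 - 259)/(464 + (-122 + 166))) = (-88273 - 1*249890)/(√179) = (-88273 - 249890)*(√179/179) = -338163*√179/179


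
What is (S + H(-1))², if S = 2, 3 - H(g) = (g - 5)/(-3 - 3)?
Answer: 16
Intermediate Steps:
H(g) = 13/6 + g/6 (H(g) = 3 - (g - 5)/(-3 - 3) = 3 - (-5 + g)/(-6) = 3 - (-5 + g)*(-1)/6 = 3 - (⅚ - g/6) = 3 + (-⅚ + g/6) = 13/6 + g/6)
(S + H(-1))² = (2 + (13/6 + (⅙)*(-1)))² = (2 + (13/6 - ⅙))² = (2 + 2)² = 4² = 16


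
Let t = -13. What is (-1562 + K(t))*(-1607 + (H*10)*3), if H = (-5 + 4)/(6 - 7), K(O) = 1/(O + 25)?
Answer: 29557711/12 ≈ 2.4631e+6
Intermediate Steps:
K(O) = 1/(25 + O)
H = 1 (H = -1/(-1) = -1*(-1) = 1)
(-1562 + K(t))*(-1607 + (H*10)*3) = (-1562 + 1/(25 - 13))*(-1607 + (1*10)*3) = (-1562 + 1/12)*(-1607 + 10*3) = (-1562 + 1/12)*(-1607 + 30) = -18743/12*(-1577) = 29557711/12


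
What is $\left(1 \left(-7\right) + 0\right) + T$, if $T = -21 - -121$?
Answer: $93$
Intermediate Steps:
$T = 100$ ($T = -21 + 121 = 100$)
$\left(1 \left(-7\right) + 0\right) + T = \left(1 \left(-7\right) + 0\right) + 100 = \left(-7 + 0\right) + 100 = -7 + 100 = 93$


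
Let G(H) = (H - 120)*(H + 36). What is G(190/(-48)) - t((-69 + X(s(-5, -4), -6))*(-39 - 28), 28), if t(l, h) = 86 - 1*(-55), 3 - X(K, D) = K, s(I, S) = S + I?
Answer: -2368991/576 ≈ -4112.8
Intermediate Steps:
s(I, S) = I + S
X(K, D) = 3 - K
G(H) = (-120 + H)*(36 + H)
t(l, h) = 141 (t(l, h) = 86 + 55 = 141)
G(190/(-48)) - t((-69 + X(s(-5, -4), -6))*(-39 - 28), 28) = (-4320 + (190/(-48))² - 15960/(-48)) - 1*141 = (-4320 + (190*(-1/48))² - 15960*(-1)/48) - 141 = (-4320 + (-95/24)² - 84*(-95/24)) - 141 = (-4320 + 9025/576 + 665/2) - 141 = -2287775/576 - 141 = -2368991/576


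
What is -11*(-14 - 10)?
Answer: 264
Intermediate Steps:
-11*(-14 - 10) = -11*(-24) = 264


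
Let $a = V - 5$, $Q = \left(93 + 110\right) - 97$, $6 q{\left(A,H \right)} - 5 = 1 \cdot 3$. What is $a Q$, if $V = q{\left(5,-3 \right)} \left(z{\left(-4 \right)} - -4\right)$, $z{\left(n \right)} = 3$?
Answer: $\frac{1378}{3} \approx 459.33$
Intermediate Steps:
$q{\left(A,H \right)} = \frac{4}{3}$ ($q{\left(A,H \right)} = \frac{5}{6} + \frac{1 \cdot 3}{6} = \frac{5}{6} + \frac{1}{6} \cdot 3 = \frac{5}{6} + \frac{1}{2} = \frac{4}{3}$)
$Q = 106$ ($Q = 203 - 97 = 106$)
$V = \frac{28}{3}$ ($V = \frac{4 \left(3 - -4\right)}{3} = \frac{4 \left(3 + 4\right)}{3} = \frac{4}{3} \cdot 7 = \frac{28}{3} \approx 9.3333$)
$a = \frac{13}{3}$ ($a = \frac{28}{3} - 5 = \frac{13}{3} \approx 4.3333$)
$a Q = \frac{13}{3} \cdot 106 = \frac{1378}{3}$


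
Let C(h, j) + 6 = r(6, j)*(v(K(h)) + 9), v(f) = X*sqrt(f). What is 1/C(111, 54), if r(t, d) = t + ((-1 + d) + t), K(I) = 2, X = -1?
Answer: 579/326791 + 65*sqrt(2)/326791 ≈ 0.0020531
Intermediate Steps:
r(t, d) = -1 + d + 2*t (r(t, d) = t + (-1 + d + t) = -1 + d + 2*t)
v(f) = -sqrt(f)
C(h, j) = -6 + (9 - sqrt(2))*(11 + j) (C(h, j) = -6 + (-1 + j + 2*6)*(-sqrt(2) + 9) = -6 + (-1 + j + 12)*(9 - sqrt(2)) = -6 + (11 + j)*(9 - sqrt(2)) = -6 + (9 - sqrt(2))*(11 + j))
1/C(111, 54) = 1/(93 + 9*54 - sqrt(2)*(11 + 54)) = 1/(93 + 486 - 1*sqrt(2)*65) = 1/(93 + 486 - 65*sqrt(2)) = 1/(579 - 65*sqrt(2))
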